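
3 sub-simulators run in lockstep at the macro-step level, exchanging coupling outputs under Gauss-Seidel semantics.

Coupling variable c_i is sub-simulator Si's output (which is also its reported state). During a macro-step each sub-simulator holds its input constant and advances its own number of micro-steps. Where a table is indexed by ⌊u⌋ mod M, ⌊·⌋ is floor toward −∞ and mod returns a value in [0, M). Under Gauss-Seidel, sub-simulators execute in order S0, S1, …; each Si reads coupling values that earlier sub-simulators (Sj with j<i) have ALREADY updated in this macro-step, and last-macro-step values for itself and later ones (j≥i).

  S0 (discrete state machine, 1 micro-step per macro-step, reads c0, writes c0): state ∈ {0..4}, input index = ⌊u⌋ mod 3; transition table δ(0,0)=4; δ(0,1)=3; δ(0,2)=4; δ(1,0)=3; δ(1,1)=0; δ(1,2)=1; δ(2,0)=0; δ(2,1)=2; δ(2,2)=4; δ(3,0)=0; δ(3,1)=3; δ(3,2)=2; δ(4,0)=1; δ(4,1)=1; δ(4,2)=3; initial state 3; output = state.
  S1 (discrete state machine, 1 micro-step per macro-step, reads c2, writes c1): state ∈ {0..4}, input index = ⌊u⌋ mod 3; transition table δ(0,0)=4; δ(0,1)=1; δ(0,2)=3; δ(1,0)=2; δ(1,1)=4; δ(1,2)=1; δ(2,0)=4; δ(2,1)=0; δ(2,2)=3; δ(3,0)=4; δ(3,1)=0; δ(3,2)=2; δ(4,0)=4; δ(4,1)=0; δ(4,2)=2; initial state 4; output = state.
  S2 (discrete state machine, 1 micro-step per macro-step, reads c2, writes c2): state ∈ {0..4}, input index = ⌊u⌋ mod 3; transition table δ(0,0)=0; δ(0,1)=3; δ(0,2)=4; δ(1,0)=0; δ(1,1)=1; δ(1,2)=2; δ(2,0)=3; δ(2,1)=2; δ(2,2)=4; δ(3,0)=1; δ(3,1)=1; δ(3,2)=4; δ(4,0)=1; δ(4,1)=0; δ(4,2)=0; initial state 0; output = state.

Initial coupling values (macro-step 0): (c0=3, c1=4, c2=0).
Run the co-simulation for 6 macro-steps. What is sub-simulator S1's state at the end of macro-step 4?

macro 1: S0 reads c0=3 → after 1×micro: 0; S1 reads c2=0 → after 1×micro: 4; S2 reads c2=0 → after 1×micro: 0 ⇒ (c0=0, c1=4, c2=0)
macro 2: S0 reads c0=0 → after 1×micro: 4; S1 reads c2=0 → after 1×micro: 4; S2 reads c2=0 → after 1×micro: 0 ⇒ (c0=4, c1=4, c2=0)
macro 3: S0 reads c0=4 → after 1×micro: 1; S1 reads c2=0 → after 1×micro: 4; S2 reads c2=0 → after 1×micro: 0 ⇒ (c0=1, c1=4, c2=0)
macro 4: S0 reads c0=1 → after 1×micro: 0; S1 reads c2=0 → after 1×micro: 4; S2 reads c2=0 → after 1×micro: 0 ⇒ (c0=0, c1=4, c2=0)
macro 5: S0 reads c0=0 → after 1×micro: 4; S1 reads c2=0 → after 1×micro: 4; S2 reads c2=0 → after 1×micro: 0 ⇒ (c0=4, c1=4, c2=0)
macro 6: S0 reads c0=4 → after 1×micro: 1; S1 reads c2=0 → after 1×micro: 4; S2 reads c2=0 → after 1×micro: 0 ⇒ (c0=1, c1=4, c2=0)

S1 state at macro-step 4 = 4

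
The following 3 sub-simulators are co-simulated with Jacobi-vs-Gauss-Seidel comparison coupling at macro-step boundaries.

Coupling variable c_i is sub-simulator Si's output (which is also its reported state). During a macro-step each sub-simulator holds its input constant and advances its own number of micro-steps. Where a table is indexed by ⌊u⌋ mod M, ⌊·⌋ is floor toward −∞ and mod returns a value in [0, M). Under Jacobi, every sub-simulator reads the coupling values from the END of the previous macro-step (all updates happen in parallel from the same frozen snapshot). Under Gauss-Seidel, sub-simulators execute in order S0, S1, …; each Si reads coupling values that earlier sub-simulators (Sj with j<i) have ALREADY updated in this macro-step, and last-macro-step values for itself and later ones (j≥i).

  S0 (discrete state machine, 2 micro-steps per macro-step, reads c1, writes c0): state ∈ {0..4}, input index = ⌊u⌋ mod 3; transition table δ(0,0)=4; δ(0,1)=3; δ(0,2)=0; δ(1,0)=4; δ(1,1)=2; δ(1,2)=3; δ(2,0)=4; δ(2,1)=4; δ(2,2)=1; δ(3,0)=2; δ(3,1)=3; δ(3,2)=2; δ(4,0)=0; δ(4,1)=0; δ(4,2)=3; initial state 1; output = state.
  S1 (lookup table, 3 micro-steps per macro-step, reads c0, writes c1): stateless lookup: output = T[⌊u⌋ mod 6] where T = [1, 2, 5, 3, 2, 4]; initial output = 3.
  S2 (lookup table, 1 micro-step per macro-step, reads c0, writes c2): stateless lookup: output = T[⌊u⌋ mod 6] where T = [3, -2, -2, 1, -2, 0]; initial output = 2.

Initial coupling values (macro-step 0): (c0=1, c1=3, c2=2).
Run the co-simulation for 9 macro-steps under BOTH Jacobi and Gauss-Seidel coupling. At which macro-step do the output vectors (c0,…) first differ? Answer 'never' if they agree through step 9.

first divergence at macro-step: 1

[Jacobi] macro 1: S0 reads c1=3 → after 2×micro: 0; S1 reads c0=1 → after 3×micro: 2; S2 reads c0=1 → after 1×micro: -2 ⇒ (c0=0, c1=2, c2=-2)
[Jacobi] macro 2: S0 reads c1=2 → after 2×micro: 0; S1 reads c0=0 → after 3×micro: 1; S2 reads c0=0 → after 1×micro: 3 ⇒ (c0=0, c1=1, c2=3)
[Jacobi] macro 3: S0 reads c1=1 → after 2×micro: 3; S1 reads c0=0 → after 3×micro: 1; S2 reads c0=0 → after 1×micro: 3 ⇒ (c0=3, c1=1, c2=3)
[Jacobi] macro 4: S0 reads c1=1 → after 2×micro: 3; S1 reads c0=3 → after 3×micro: 3; S2 reads c0=3 → after 1×micro: 1 ⇒ (c0=3, c1=3, c2=1)
[Jacobi] macro 5: S0 reads c1=3 → after 2×micro: 4; S1 reads c0=3 → after 3×micro: 3; S2 reads c0=3 → after 1×micro: 1 ⇒ (c0=4, c1=3, c2=1)
[Jacobi] macro 6: S0 reads c1=3 → after 2×micro: 4; S1 reads c0=4 → after 3×micro: 2; S2 reads c0=4 → after 1×micro: -2 ⇒ (c0=4, c1=2, c2=-2)
[Jacobi] macro 7: S0 reads c1=2 → after 2×micro: 2; S1 reads c0=4 → after 3×micro: 2; S2 reads c0=4 → after 1×micro: -2 ⇒ (c0=2, c1=2, c2=-2)
[Jacobi] macro 8: S0 reads c1=2 → after 2×micro: 3; S1 reads c0=2 → after 3×micro: 5; S2 reads c0=2 → after 1×micro: -2 ⇒ (c0=3, c1=5, c2=-2)
[Jacobi] macro 9: S0 reads c1=5 → after 2×micro: 1; S1 reads c0=3 → after 3×micro: 3; S2 reads c0=3 → after 1×micro: 1 ⇒ (c0=1, c1=3, c2=1)
[Gauss-Seidel] macro 1: S0 reads c1=3 → after 2×micro: 0; S1 reads c0=0 → after 3×micro: 1; S2 reads c0=0 → after 1×micro: 3 ⇒ (c0=0, c1=1, c2=3)
[Gauss-Seidel] macro 2: S0 reads c1=1 → after 2×micro: 3; S1 reads c0=3 → after 3×micro: 3; S2 reads c0=3 → after 1×micro: 1 ⇒ (c0=3, c1=3, c2=1)
[Gauss-Seidel] macro 3: S0 reads c1=3 → after 2×micro: 4; S1 reads c0=4 → after 3×micro: 2; S2 reads c0=4 → after 1×micro: -2 ⇒ (c0=4, c1=2, c2=-2)
[Gauss-Seidel] macro 4: S0 reads c1=2 → after 2×micro: 2; S1 reads c0=2 → after 3×micro: 5; S2 reads c0=2 → after 1×micro: -2 ⇒ (c0=2, c1=5, c2=-2)
[Gauss-Seidel] macro 5: S0 reads c1=5 → after 2×micro: 3; S1 reads c0=3 → after 3×micro: 3; S2 reads c0=3 → after 1×micro: 1 ⇒ (c0=3, c1=3, c2=1)
[Gauss-Seidel] macro 6: S0 reads c1=3 → after 2×micro: 4; S1 reads c0=4 → after 3×micro: 2; S2 reads c0=4 → after 1×micro: -2 ⇒ (c0=4, c1=2, c2=-2)
[Gauss-Seidel] macro 7: S0 reads c1=2 → after 2×micro: 2; S1 reads c0=2 → after 3×micro: 5; S2 reads c0=2 → after 1×micro: -2 ⇒ (c0=2, c1=5, c2=-2)
[Gauss-Seidel] macro 8: S0 reads c1=5 → after 2×micro: 3; S1 reads c0=3 → after 3×micro: 3; S2 reads c0=3 → after 1×micro: 1 ⇒ (c0=3, c1=3, c2=1)
[Gauss-Seidel] macro 9: S0 reads c1=3 → after 2×micro: 4; S1 reads c0=4 → after 3×micro: 2; S2 reads c0=4 → after 1×micro: -2 ⇒ (c0=4, c1=2, c2=-2)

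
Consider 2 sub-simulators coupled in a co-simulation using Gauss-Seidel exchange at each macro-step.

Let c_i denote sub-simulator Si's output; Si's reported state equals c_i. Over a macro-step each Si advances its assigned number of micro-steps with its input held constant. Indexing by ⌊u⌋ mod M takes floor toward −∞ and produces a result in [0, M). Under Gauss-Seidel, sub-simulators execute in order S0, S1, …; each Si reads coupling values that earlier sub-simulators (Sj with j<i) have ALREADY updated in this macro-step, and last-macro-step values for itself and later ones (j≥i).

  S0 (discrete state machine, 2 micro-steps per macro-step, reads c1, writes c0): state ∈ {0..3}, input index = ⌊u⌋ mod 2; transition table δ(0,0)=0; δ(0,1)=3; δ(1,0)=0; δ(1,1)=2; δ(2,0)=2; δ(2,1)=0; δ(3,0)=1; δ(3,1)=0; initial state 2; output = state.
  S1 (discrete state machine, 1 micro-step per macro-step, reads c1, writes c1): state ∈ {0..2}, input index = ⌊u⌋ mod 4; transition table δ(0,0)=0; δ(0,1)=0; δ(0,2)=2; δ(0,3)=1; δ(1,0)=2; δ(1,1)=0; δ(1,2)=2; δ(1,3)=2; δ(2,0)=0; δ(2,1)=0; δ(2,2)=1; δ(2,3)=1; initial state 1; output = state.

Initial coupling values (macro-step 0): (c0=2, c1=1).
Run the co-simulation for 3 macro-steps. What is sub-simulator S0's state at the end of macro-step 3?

macro 1: S0 reads c1=1 → after 2×micro: 3; S1 reads c1=1 → after 1×micro: 0 ⇒ (c0=3, c1=0)
macro 2: S0 reads c1=0 → after 2×micro: 0; S1 reads c1=0 → after 1×micro: 0 ⇒ (c0=0, c1=0)
macro 3: S0 reads c1=0 → after 2×micro: 0; S1 reads c1=0 → after 1×micro: 0 ⇒ (c0=0, c1=0)

S0 state at macro-step 3 = 0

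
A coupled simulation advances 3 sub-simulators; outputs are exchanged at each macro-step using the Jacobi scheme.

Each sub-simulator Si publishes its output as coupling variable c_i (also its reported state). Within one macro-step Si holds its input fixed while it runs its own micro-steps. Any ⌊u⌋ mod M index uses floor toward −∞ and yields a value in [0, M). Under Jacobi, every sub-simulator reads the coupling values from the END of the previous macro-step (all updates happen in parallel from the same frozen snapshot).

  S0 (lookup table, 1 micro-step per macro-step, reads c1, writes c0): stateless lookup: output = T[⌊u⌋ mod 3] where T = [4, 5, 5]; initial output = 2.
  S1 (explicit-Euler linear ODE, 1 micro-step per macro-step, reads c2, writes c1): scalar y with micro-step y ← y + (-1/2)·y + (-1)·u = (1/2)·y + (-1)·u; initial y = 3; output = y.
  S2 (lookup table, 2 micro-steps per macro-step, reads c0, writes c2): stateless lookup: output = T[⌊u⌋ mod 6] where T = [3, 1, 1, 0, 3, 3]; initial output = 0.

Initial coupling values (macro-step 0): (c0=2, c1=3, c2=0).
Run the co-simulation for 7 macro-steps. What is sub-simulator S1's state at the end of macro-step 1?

S1 state at macro-step 1 = 3/2

macro 1: S0 reads c1=3 → after 1×micro: 4; S1 reads c2=0 → after 1×micro: 3/2; S2 reads c0=2 → after 2×micro: 1 ⇒ (c0=4, c1=3/2, c2=1)
macro 2: S0 reads c1=3/2 → after 1×micro: 5; S1 reads c2=1 → after 1×micro: -1/4; S2 reads c0=4 → after 2×micro: 3 ⇒ (c0=5, c1=-1/4, c2=3)
macro 3: S0 reads c1=-1/4 → after 1×micro: 5; S1 reads c2=3 → after 1×micro: -25/8; S2 reads c0=5 → after 2×micro: 3 ⇒ (c0=5, c1=-25/8, c2=3)
macro 4: S0 reads c1=-25/8 → after 1×micro: 5; S1 reads c2=3 → after 1×micro: -73/16; S2 reads c0=5 → after 2×micro: 3 ⇒ (c0=5, c1=-73/16, c2=3)
macro 5: S0 reads c1=-73/16 → after 1×micro: 5; S1 reads c2=3 → after 1×micro: -169/32; S2 reads c0=5 → after 2×micro: 3 ⇒ (c0=5, c1=-169/32, c2=3)
macro 6: S0 reads c1=-169/32 → after 1×micro: 4; S1 reads c2=3 → after 1×micro: -361/64; S2 reads c0=5 → after 2×micro: 3 ⇒ (c0=4, c1=-361/64, c2=3)
macro 7: S0 reads c1=-361/64 → after 1×micro: 4; S1 reads c2=3 → after 1×micro: -745/128; S2 reads c0=4 → after 2×micro: 3 ⇒ (c0=4, c1=-745/128, c2=3)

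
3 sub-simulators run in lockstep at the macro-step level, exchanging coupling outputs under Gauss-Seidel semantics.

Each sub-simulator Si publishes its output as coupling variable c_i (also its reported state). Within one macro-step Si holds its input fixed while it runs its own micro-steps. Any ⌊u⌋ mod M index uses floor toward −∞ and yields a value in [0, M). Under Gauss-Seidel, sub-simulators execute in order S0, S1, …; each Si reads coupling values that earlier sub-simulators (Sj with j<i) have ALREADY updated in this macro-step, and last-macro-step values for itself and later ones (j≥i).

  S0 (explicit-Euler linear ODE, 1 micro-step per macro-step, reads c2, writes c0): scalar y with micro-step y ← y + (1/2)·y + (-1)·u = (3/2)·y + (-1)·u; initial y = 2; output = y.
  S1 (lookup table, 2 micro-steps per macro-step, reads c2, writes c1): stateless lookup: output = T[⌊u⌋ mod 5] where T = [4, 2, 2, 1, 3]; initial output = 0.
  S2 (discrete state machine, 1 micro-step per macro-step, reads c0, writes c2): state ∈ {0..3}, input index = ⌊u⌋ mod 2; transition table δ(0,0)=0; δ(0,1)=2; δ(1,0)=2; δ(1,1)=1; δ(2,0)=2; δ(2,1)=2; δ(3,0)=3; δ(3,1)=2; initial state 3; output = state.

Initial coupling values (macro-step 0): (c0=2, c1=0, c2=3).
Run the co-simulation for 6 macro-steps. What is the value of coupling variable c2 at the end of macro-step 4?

macro 1: S0 reads c2=3 → after 1×micro: 0; S1 reads c2=3 → after 2×micro: 1; S2 reads c0=0 → after 1×micro: 3 ⇒ (c0=0, c1=1, c2=3)
macro 2: S0 reads c2=3 → after 1×micro: -3; S1 reads c2=3 → after 2×micro: 1; S2 reads c0=-3 → after 1×micro: 2 ⇒ (c0=-3, c1=1, c2=2)
macro 3: S0 reads c2=2 → after 1×micro: -13/2; S1 reads c2=2 → after 2×micro: 2; S2 reads c0=-13/2 → after 1×micro: 2 ⇒ (c0=-13/2, c1=2, c2=2)
macro 4: S0 reads c2=2 → after 1×micro: -47/4; S1 reads c2=2 → after 2×micro: 2; S2 reads c0=-47/4 → after 1×micro: 2 ⇒ (c0=-47/4, c1=2, c2=2)
macro 5: S0 reads c2=2 → after 1×micro: -157/8; S1 reads c2=2 → after 2×micro: 2; S2 reads c0=-157/8 → after 1×micro: 2 ⇒ (c0=-157/8, c1=2, c2=2)
macro 6: S0 reads c2=2 → after 1×micro: -503/16; S1 reads c2=2 → after 2×micro: 2; S2 reads c0=-503/16 → after 1×micro: 2 ⇒ (c0=-503/16, c1=2, c2=2)

c2 at macro-step 4 = 2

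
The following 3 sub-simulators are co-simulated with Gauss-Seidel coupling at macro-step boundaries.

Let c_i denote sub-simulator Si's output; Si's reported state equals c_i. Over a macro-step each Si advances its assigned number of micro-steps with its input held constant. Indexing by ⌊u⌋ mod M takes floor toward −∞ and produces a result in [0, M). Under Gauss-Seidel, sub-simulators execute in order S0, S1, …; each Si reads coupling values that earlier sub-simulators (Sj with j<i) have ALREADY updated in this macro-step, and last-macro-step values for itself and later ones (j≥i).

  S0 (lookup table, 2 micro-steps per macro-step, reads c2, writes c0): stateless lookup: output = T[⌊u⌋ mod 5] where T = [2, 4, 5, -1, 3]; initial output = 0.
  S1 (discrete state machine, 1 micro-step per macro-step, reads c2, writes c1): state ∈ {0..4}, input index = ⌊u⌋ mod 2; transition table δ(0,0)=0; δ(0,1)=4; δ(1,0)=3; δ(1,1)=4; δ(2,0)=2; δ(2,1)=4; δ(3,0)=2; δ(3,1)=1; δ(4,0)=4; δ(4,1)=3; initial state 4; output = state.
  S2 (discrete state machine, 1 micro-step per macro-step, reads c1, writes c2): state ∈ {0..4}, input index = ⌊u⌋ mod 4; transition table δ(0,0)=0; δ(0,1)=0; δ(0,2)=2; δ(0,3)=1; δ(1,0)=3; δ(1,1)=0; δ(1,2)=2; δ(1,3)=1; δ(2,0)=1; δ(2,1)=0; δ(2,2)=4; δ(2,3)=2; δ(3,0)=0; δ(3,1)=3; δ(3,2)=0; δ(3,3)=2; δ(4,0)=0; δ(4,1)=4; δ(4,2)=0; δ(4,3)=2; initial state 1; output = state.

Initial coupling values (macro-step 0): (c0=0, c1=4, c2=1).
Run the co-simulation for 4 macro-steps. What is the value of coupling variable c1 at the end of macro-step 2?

macro 1: S0 reads c2=1 → after 2×micro: 4; S1 reads c2=1 → after 1×micro: 3; S2 reads c1=3 → after 1×micro: 1 ⇒ (c0=4, c1=3, c2=1)
macro 2: S0 reads c2=1 → after 2×micro: 4; S1 reads c2=1 → after 1×micro: 1; S2 reads c1=1 → after 1×micro: 0 ⇒ (c0=4, c1=1, c2=0)
macro 3: S0 reads c2=0 → after 2×micro: 2; S1 reads c2=0 → after 1×micro: 3; S2 reads c1=3 → after 1×micro: 1 ⇒ (c0=2, c1=3, c2=1)
macro 4: S0 reads c2=1 → after 2×micro: 4; S1 reads c2=1 → after 1×micro: 1; S2 reads c1=1 → after 1×micro: 0 ⇒ (c0=4, c1=1, c2=0)

c1 at macro-step 2 = 1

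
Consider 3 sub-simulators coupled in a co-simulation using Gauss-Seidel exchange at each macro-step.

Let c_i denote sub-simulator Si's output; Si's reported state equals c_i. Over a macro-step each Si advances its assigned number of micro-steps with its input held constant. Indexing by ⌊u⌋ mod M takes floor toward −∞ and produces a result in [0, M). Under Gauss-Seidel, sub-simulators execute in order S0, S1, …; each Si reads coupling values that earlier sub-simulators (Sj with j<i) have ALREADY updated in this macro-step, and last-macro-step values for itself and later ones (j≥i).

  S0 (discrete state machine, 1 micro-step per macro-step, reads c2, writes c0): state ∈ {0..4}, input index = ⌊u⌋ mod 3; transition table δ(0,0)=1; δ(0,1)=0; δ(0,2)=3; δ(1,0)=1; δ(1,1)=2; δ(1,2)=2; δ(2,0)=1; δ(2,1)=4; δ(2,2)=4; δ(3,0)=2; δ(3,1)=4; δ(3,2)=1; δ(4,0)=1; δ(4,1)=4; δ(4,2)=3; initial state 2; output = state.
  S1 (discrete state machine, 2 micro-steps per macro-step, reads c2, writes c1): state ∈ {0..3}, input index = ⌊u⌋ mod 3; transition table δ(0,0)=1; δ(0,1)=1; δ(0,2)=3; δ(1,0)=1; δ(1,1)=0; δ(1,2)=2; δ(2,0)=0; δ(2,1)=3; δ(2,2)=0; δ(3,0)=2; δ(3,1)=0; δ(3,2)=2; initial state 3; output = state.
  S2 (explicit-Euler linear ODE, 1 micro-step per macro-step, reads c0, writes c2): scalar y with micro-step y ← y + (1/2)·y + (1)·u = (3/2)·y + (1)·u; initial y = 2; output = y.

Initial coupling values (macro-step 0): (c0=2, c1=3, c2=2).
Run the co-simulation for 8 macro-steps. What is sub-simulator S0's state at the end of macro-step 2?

S0 state at macro-step 2 = 4

macro 1: S0 reads c2=2 → after 1×micro: 4; S1 reads c2=2 → after 2×micro: 0; S2 reads c0=4 → after 1×micro: 7 ⇒ (c0=4, c1=0, c2=7)
macro 2: S0 reads c2=7 → after 1×micro: 4; S1 reads c2=7 → after 2×micro: 0; S2 reads c0=4 → after 1×micro: 29/2 ⇒ (c0=4, c1=0, c2=29/2)
macro 3: S0 reads c2=29/2 → after 1×micro: 3; S1 reads c2=29/2 → after 2×micro: 2; S2 reads c0=3 → after 1×micro: 99/4 ⇒ (c0=3, c1=2, c2=99/4)
macro 4: S0 reads c2=99/4 → after 1×micro: 2; S1 reads c2=99/4 → after 2×micro: 1; S2 reads c0=2 → after 1×micro: 313/8 ⇒ (c0=2, c1=1, c2=313/8)
macro 5: S0 reads c2=313/8 → after 1×micro: 1; S1 reads c2=313/8 → after 2×micro: 1; S2 reads c0=1 → after 1×micro: 955/16 ⇒ (c0=1, c1=1, c2=955/16)
macro 6: S0 reads c2=955/16 → after 1×micro: 2; S1 reads c2=955/16 → after 2×micro: 0; S2 reads c0=2 → after 1×micro: 2929/32 ⇒ (c0=2, c1=0, c2=2929/32)
macro 7: S0 reads c2=2929/32 → after 1×micro: 4; S1 reads c2=2929/32 → after 2×micro: 0; S2 reads c0=4 → after 1×micro: 9043/64 ⇒ (c0=4, c1=0, c2=9043/64)
macro 8: S0 reads c2=9043/64 → after 1×micro: 1; S1 reads c2=9043/64 → after 2×micro: 1; S2 reads c0=1 → after 1×micro: 27257/128 ⇒ (c0=1, c1=1, c2=27257/128)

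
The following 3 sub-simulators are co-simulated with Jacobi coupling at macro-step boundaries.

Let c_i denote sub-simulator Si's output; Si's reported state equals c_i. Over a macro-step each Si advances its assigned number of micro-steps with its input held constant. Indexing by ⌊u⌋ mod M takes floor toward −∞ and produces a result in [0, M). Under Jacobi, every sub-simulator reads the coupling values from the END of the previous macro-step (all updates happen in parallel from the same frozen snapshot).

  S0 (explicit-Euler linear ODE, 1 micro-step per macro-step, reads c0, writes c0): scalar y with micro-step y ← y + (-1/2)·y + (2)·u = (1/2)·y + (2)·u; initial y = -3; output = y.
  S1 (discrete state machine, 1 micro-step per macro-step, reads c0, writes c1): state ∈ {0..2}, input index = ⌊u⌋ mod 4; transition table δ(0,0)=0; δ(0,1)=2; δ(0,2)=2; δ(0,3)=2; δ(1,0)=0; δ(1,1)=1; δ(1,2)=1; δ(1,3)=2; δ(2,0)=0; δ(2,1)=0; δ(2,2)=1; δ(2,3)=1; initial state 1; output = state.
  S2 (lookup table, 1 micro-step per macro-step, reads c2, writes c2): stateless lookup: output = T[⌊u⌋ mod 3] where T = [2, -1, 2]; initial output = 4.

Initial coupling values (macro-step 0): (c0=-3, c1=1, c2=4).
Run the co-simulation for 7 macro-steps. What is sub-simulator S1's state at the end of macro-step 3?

macro 1: S0 reads c0=-3 → after 1×micro: -15/2; S1 reads c0=-3 → after 1×micro: 1; S2 reads c2=4 → after 1×micro: -1 ⇒ (c0=-15/2, c1=1, c2=-1)
macro 2: S0 reads c0=-15/2 → after 1×micro: -75/4; S1 reads c0=-15/2 → after 1×micro: 0; S2 reads c2=-1 → after 1×micro: 2 ⇒ (c0=-75/4, c1=0, c2=2)
macro 3: S0 reads c0=-75/4 → after 1×micro: -375/8; S1 reads c0=-75/4 → after 1×micro: 2; S2 reads c2=2 → after 1×micro: 2 ⇒ (c0=-375/8, c1=2, c2=2)
macro 4: S0 reads c0=-375/8 → after 1×micro: -1875/16; S1 reads c0=-375/8 → after 1×micro: 0; S2 reads c2=2 → after 1×micro: 2 ⇒ (c0=-1875/16, c1=0, c2=2)
macro 5: S0 reads c0=-1875/16 → after 1×micro: -9375/32; S1 reads c0=-1875/16 → after 1×micro: 2; S2 reads c2=2 → after 1×micro: 2 ⇒ (c0=-9375/32, c1=2, c2=2)
macro 6: S0 reads c0=-9375/32 → after 1×micro: -46875/64; S1 reads c0=-9375/32 → after 1×micro: 1; S2 reads c2=2 → after 1×micro: 2 ⇒ (c0=-46875/64, c1=1, c2=2)
macro 7: S0 reads c0=-46875/64 → after 1×micro: -234375/128; S1 reads c0=-46875/64 → after 1×micro: 2; S2 reads c2=2 → after 1×micro: 2 ⇒ (c0=-234375/128, c1=2, c2=2)

S1 state at macro-step 3 = 2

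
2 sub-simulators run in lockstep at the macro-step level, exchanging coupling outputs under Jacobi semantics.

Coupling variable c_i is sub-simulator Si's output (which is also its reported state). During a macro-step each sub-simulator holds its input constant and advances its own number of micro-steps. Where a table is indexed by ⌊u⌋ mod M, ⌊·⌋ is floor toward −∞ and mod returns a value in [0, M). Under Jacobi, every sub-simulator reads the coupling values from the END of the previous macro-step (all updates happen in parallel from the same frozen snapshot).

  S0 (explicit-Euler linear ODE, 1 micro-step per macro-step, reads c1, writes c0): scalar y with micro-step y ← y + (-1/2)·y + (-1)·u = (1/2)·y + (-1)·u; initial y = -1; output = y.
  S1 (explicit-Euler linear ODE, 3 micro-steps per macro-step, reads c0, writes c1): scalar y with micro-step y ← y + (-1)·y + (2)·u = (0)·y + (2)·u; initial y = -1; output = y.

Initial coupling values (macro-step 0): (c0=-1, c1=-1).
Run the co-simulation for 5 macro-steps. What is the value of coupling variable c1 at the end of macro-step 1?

c1 at macro-step 1 = -2

macro 1: S0 reads c1=-1 → after 1×micro: 1/2; S1 reads c0=-1 → after 3×micro: -2 ⇒ (c0=1/2, c1=-2)
macro 2: S0 reads c1=-2 → after 1×micro: 9/4; S1 reads c0=1/2 → after 3×micro: 1 ⇒ (c0=9/4, c1=1)
macro 3: S0 reads c1=1 → after 1×micro: 1/8; S1 reads c0=9/4 → after 3×micro: 9/2 ⇒ (c0=1/8, c1=9/2)
macro 4: S0 reads c1=9/2 → after 1×micro: -71/16; S1 reads c0=1/8 → after 3×micro: 1/4 ⇒ (c0=-71/16, c1=1/4)
macro 5: S0 reads c1=1/4 → after 1×micro: -79/32; S1 reads c0=-71/16 → after 3×micro: -71/8 ⇒ (c0=-79/32, c1=-71/8)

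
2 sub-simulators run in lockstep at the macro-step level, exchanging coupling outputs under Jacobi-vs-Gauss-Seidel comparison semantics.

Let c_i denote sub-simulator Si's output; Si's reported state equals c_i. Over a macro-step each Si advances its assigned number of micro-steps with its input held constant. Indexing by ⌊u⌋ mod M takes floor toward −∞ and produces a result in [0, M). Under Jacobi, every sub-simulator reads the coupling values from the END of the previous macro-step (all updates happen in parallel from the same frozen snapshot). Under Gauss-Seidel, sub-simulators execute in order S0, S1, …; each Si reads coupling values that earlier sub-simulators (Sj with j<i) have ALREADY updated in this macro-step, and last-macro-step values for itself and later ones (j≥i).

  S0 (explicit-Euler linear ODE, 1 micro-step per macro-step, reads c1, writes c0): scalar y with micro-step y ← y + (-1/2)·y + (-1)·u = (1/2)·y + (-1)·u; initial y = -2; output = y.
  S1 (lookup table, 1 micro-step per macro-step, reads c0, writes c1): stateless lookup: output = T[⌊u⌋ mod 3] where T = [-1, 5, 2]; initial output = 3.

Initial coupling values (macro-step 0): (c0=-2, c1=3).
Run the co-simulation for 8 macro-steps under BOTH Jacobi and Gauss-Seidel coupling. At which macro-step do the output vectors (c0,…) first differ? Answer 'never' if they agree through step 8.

first divergence at macro-step: 1

[Jacobi] macro 1: S0 reads c1=3 → after 1×micro: -4; S1 reads c0=-2 → after 1×micro: 5 ⇒ (c0=-4, c1=5)
[Jacobi] macro 2: S0 reads c1=5 → after 1×micro: -7; S1 reads c0=-4 → after 1×micro: 2 ⇒ (c0=-7, c1=2)
[Jacobi] macro 3: S0 reads c1=2 → after 1×micro: -11/2; S1 reads c0=-7 → after 1×micro: 2 ⇒ (c0=-11/2, c1=2)
[Jacobi] macro 4: S0 reads c1=2 → after 1×micro: -19/4; S1 reads c0=-11/2 → after 1×micro: -1 ⇒ (c0=-19/4, c1=-1)
[Jacobi] macro 5: S0 reads c1=-1 → after 1×micro: -11/8; S1 reads c0=-19/4 → after 1×micro: 5 ⇒ (c0=-11/8, c1=5)
[Jacobi] macro 6: S0 reads c1=5 → after 1×micro: -91/16; S1 reads c0=-11/8 → after 1×micro: 5 ⇒ (c0=-91/16, c1=5)
[Jacobi] macro 7: S0 reads c1=5 → after 1×micro: -251/32; S1 reads c0=-91/16 → after 1×micro: -1 ⇒ (c0=-251/32, c1=-1)
[Jacobi] macro 8: S0 reads c1=-1 → after 1×micro: -187/64; S1 reads c0=-251/32 → after 1×micro: 5 ⇒ (c0=-187/64, c1=5)
[Gauss-Seidel] macro 1: S0 reads c1=3 → after 1×micro: -4; S1 reads c0=-4 → after 1×micro: 2 ⇒ (c0=-4, c1=2)
[Gauss-Seidel] macro 2: S0 reads c1=2 → after 1×micro: -4; S1 reads c0=-4 → after 1×micro: 2 ⇒ (c0=-4, c1=2)
[Gauss-Seidel] macro 3: S0 reads c1=2 → after 1×micro: -4; S1 reads c0=-4 → after 1×micro: 2 ⇒ (c0=-4, c1=2)
[Gauss-Seidel] macro 4: S0 reads c1=2 → after 1×micro: -4; S1 reads c0=-4 → after 1×micro: 2 ⇒ (c0=-4, c1=2)
[Gauss-Seidel] macro 5: S0 reads c1=2 → after 1×micro: -4; S1 reads c0=-4 → after 1×micro: 2 ⇒ (c0=-4, c1=2)
[Gauss-Seidel] macro 6: S0 reads c1=2 → after 1×micro: -4; S1 reads c0=-4 → after 1×micro: 2 ⇒ (c0=-4, c1=2)
[Gauss-Seidel] macro 7: S0 reads c1=2 → after 1×micro: -4; S1 reads c0=-4 → after 1×micro: 2 ⇒ (c0=-4, c1=2)
[Gauss-Seidel] macro 8: S0 reads c1=2 → after 1×micro: -4; S1 reads c0=-4 → after 1×micro: 2 ⇒ (c0=-4, c1=2)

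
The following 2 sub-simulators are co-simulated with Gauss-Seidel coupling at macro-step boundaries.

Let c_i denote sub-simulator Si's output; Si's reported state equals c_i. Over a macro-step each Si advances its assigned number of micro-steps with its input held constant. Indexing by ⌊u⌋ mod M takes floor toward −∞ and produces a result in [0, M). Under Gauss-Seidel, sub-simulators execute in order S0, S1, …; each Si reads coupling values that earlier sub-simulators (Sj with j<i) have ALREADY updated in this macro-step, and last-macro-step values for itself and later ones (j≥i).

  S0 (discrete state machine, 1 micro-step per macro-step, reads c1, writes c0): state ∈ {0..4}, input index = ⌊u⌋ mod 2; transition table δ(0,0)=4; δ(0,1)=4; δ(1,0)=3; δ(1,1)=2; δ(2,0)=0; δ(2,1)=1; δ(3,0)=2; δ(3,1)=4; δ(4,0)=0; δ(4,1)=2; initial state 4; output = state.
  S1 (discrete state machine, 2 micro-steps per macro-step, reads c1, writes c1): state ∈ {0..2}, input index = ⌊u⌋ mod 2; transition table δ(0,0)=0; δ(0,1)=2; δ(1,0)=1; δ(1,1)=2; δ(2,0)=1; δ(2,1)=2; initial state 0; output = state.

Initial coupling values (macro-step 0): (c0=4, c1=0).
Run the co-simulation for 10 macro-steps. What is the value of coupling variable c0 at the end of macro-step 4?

c0 at macro-step 4 = 4

macro 1: S0 reads c1=0 → after 1×micro: 0; S1 reads c1=0 → after 2×micro: 0 ⇒ (c0=0, c1=0)
macro 2: S0 reads c1=0 → after 1×micro: 4; S1 reads c1=0 → after 2×micro: 0 ⇒ (c0=4, c1=0)
macro 3: S0 reads c1=0 → after 1×micro: 0; S1 reads c1=0 → after 2×micro: 0 ⇒ (c0=0, c1=0)
macro 4: S0 reads c1=0 → after 1×micro: 4; S1 reads c1=0 → after 2×micro: 0 ⇒ (c0=4, c1=0)
macro 5: S0 reads c1=0 → after 1×micro: 0; S1 reads c1=0 → after 2×micro: 0 ⇒ (c0=0, c1=0)
macro 6: S0 reads c1=0 → after 1×micro: 4; S1 reads c1=0 → after 2×micro: 0 ⇒ (c0=4, c1=0)
macro 7: S0 reads c1=0 → after 1×micro: 0; S1 reads c1=0 → after 2×micro: 0 ⇒ (c0=0, c1=0)
macro 8: S0 reads c1=0 → after 1×micro: 4; S1 reads c1=0 → after 2×micro: 0 ⇒ (c0=4, c1=0)
macro 9: S0 reads c1=0 → after 1×micro: 0; S1 reads c1=0 → after 2×micro: 0 ⇒ (c0=0, c1=0)
macro 10: S0 reads c1=0 → after 1×micro: 4; S1 reads c1=0 → after 2×micro: 0 ⇒ (c0=4, c1=0)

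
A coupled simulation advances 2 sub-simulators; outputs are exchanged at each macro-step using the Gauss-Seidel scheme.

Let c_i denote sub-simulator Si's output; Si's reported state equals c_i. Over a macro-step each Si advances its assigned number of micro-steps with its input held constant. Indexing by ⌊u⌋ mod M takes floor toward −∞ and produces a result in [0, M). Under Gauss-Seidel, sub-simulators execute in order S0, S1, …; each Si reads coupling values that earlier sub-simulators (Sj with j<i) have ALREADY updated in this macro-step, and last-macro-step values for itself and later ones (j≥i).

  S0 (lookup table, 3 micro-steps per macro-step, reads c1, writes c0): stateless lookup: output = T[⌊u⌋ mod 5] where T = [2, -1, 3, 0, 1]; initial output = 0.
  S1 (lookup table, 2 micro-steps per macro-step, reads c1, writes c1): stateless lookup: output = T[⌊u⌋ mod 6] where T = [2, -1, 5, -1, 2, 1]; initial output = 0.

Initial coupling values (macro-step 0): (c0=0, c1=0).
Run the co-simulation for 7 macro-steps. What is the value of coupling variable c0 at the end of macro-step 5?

c0 at macro-step 5 = 1

macro 1: S0 reads c1=0 → after 3×micro: 2; S1 reads c1=0 → after 2×micro: 2 ⇒ (c0=2, c1=2)
macro 2: S0 reads c1=2 → after 3×micro: 3; S1 reads c1=2 → after 2×micro: 5 ⇒ (c0=3, c1=5)
macro 3: S0 reads c1=5 → after 3×micro: 2; S1 reads c1=5 → after 2×micro: 1 ⇒ (c0=2, c1=1)
macro 4: S0 reads c1=1 → after 3×micro: -1; S1 reads c1=1 → after 2×micro: -1 ⇒ (c0=-1, c1=-1)
macro 5: S0 reads c1=-1 → after 3×micro: 1; S1 reads c1=-1 → after 2×micro: 1 ⇒ (c0=1, c1=1)
macro 6: S0 reads c1=1 → after 3×micro: -1; S1 reads c1=1 → after 2×micro: -1 ⇒ (c0=-1, c1=-1)
macro 7: S0 reads c1=-1 → after 3×micro: 1; S1 reads c1=-1 → after 2×micro: 1 ⇒ (c0=1, c1=1)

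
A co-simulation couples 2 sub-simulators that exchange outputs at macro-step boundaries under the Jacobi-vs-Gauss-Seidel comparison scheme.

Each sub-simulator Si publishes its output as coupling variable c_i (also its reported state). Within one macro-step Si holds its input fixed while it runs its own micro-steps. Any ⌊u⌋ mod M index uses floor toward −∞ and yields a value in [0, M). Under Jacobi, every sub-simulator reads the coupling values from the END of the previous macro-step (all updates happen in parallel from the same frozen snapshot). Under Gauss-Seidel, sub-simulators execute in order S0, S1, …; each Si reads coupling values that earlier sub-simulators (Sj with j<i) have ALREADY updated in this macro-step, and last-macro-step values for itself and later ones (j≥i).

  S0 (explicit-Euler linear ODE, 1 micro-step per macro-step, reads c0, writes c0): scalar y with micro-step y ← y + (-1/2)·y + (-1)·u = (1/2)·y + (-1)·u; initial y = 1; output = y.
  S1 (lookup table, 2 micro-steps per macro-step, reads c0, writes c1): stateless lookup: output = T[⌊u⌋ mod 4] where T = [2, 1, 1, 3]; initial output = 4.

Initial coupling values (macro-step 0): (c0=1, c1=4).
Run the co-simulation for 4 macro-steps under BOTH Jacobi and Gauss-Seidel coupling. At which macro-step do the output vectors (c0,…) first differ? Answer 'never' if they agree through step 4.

first divergence at macro-step: 1

[Jacobi] macro 1: S0 reads c0=1 → after 1×micro: -1/2; S1 reads c0=1 → after 2×micro: 1 ⇒ (c0=-1/2, c1=1)
[Jacobi] macro 2: S0 reads c0=-1/2 → after 1×micro: 1/4; S1 reads c0=-1/2 → after 2×micro: 3 ⇒ (c0=1/4, c1=3)
[Jacobi] macro 3: S0 reads c0=1/4 → after 1×micro: -1/8; S1 reads c0=1/4 → after 2×micro: 2 ⇒ (c0=-1/8, c1=2)
[Jacobi] macro 4: S0 reads c0=-1/8 → after 1×micro: 1/16; S1 reads c0=-1/8 → after 2×micro: 3 ⇒ (c0=1/16, c1=3)
[Gauss-Seidel] macro 1: S0 reads c0=1 → after 1×micro: -1/2; S1 reads c0=-1/2 → after 2×micro: 3 ⇒ (c0=-1/2, c1=3)
[Gauss-Seidel] macro 2: S0 reads c0=-1/2 → after 1×micro: 1/4; S1 reads c0=1/4 → after 2×micro: 2 ⇒ (c0=1/4, c1=2)
[Gauss-Seidel] macro 3: S0 reads c0=1/4 → after 1×micro: -1/8; S1 reads c0=-1/8 → after 2×micro: 3 ⇒ (c0=-1/8, c1=3)
[Gauss-Seidel] macro 4: S0 reads c0=-1/8 → after 1×micro: 1/16; S1 reads c0=1/16 → after 2×micro: 2 ⇒ (c0=1/16, c1=2)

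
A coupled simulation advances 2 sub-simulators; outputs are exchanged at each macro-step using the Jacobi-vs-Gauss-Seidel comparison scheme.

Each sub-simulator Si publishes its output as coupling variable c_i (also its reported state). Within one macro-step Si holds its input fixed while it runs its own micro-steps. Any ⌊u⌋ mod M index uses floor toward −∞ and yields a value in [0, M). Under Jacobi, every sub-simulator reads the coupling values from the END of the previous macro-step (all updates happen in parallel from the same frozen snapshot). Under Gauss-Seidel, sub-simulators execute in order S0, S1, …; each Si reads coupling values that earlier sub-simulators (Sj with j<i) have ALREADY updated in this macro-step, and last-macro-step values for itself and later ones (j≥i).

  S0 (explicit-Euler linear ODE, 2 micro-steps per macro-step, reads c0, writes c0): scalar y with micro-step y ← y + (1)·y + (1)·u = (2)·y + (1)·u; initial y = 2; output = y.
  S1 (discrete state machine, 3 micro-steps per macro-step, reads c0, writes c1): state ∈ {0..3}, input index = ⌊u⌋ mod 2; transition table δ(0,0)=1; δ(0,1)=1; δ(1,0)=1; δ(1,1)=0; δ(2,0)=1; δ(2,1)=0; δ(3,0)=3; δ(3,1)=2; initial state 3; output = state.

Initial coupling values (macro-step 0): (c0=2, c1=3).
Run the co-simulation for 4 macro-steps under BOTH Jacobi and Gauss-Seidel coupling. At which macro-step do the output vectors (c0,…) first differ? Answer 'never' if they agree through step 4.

[Jacobi] macro 1: S0 reads c0=2 → after 2×micro: 14; S1 reads c0=2 → after 3×micro: 3 ⇒ (c0=14, c1=3)
[Jacobi] macro 2: S0 reads c0=14 → after 2×micro: 98; S1 reads c0=14 → after 3×micro: 3 ⇒ (c0=98, c1=3)
[Jacobi] macro 3: S0 reads c0=98 → after 2×micro: 686; S1 reads c0=98 → after 3×micro: 3 ⇒ (c0=686, c1=3)
[Jacobi] macro 4: S0 reads c0=686 → after 2×micro: 4802; S1 reads c0=686 → after 3×micro: 3 ⇒ (c0=4802, c1=3)
[Gauss-Seidel] macro 1: S0 reads c0=2 → after 2×micro: 14; S1 reads c0=14 → after 3×micro: 3 ⇒ (c0=14, c1=3)
[Gauss-Seidel] macro 2: S0 reads c0=14 → after 2×micro: 98; S1 reads c0=98 → after 3×micro: 3 ⇒ (c0=98, c1=3)
[Gauss-Seidel] macro 3: S0 reads c0=98 → after 2×micro: 686; S1 reads c0=686 → after 3×micro: 3 ⇒ (c0=686, c1=3)
[Gauss-Seidel] macro 4: S0 reads c0=686 → after 2×micro: 4802; S1 reads c0=4802 → after 3×micro: 3 ⇒ (c0=4802, c1=3)

first divergence at macro-step: never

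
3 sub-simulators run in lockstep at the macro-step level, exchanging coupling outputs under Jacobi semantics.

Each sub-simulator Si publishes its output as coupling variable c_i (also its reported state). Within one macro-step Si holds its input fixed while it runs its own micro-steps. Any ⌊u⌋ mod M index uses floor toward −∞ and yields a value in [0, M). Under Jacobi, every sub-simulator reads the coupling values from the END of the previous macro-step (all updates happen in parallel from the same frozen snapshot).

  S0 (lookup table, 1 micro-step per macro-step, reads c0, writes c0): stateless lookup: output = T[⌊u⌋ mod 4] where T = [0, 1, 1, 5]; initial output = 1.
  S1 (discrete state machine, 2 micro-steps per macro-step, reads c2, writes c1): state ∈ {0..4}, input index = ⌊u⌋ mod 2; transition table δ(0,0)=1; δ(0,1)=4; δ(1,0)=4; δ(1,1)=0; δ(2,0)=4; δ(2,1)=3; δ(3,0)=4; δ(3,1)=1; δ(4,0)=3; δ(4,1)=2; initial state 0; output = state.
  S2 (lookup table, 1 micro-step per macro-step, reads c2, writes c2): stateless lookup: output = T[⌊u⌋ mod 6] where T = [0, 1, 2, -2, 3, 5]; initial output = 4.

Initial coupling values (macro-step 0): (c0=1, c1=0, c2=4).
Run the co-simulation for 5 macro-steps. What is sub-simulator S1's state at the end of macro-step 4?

S1 state at macro-step 4 = 0

macro 1: S0 reads c0=1 → after 1×micro: 1; S1 reads c2=4 → after 2×micro: 4; S2 reads c2=4 → after 1×micro: 3 ⇒ (c0=1, c1=4, c2=3)
macro 2: S0 reads c0=1 → after 1×micro: 1; S1 reads c2=3 → after 2×micro: 3; S2 reads c2=3 → after 1×micro: -2 ⇒ (c0=1, c1=3, c2=-2)
macro 3: S0 reads c0=1 → after 1×micro: 1; S1 reads c2=-2 → after 2×micro: 3; S2 reads c2=-2 → after 1×micro: 3 ⇒ (c0=1, c1=3, c2=3)
macro 4: S0 reads c0=1 → after 1×micro: 1; S1 reads c2=3 → after 2×micro: 0; S2 reads c2=3 → after 1×micro: -2 ⇒ (c0=1, c1=0, c2=-2)
macro 5: S0 reads c0=1 → after 1×micro: 1; S1 reads c2=-2 → after 2×micro: 4; S2 reads c2=-2 → after 1×micro: 3 ⇒ (c0=1, c1=4, c2=3)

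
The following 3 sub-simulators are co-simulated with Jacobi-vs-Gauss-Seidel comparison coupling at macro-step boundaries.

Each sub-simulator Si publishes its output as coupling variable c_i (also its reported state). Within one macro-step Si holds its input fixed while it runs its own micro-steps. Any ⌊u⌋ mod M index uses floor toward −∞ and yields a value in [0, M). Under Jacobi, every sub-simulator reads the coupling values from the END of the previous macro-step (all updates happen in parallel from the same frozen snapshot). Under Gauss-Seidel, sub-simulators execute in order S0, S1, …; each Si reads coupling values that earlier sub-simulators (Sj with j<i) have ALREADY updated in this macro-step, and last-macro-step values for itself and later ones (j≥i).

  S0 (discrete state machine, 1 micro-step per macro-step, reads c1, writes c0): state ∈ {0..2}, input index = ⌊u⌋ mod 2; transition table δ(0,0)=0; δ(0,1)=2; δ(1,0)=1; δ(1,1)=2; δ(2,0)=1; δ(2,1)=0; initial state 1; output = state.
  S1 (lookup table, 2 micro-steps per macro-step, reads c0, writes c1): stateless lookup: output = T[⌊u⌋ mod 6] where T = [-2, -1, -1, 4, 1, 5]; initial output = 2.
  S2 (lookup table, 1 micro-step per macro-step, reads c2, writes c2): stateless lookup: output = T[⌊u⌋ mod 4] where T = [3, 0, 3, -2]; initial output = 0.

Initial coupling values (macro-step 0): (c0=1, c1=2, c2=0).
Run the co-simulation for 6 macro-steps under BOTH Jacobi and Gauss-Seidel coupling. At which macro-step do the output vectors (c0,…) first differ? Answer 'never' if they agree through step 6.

first divergence at macro-step: 3

[Jacobi] macro 1: S0 reads c1=2 → after 1×micro: 1; S1 reads c0=1 → after 2×micro: -1; S2 reads c2=0 → after 1×micro: 3 ⇒ (c0=1, c1=-1, c2=3)
[Jacobi] macro 2: S0 reads c1=-1 → after 1×micro: 2; S1 reads c0=1 → after 2×micro: -1; S2 reads c2=3 → after 1×micro: -2 ⇒ (c0=2, c1=-1, c2=-2)
[Jacobi] macro 3: S0 reads c1=-1 → after 1×micro: 0; S1 reads c0=2 → after 2×micro: -1; S2 reads c2=-2 → after 1×micro: 3 ⇒ (c0=0, c1=-1, c2=3)
[Jacobi] macro 4: S0 reads c1=-1 → after 1×micro: 2; S1 reads c0=0 → after 2×micro: -2; S2 reads c2=3 → after 1×micro: -2 ⇒ (c0=2, c1=-2, c2=-2)
[Jacobi] macro 5: S0 reads c1=-2 → after 1×micro: 1; S1 reads c0=2 → after 2×micro: -1; S2 reads c2=-2 → after 1×micro: 3 ⇒ (c0=1, c1=-1, c2=3)
[Jacobi] macro 6: S0 reads c1=-1 → after 1×micro: 2; S1 reads c0=1 → after 2×micro: -1; S2 reads c2=3 → after 1×micro: -2 ⇒ (c0=2, c1=-1, c2=-2)
[Gauss-Seidel] macro 1: S0 reads c1=2 → after 1×micro: 1; S1 reads c0=1 → after 2×micro: -1; S2 reads c2=0 → after 1×micro: 3 ⇒ (c0=1, c1=-1, c2=3)
[Gauss-Seidel] macro 2: S0 reads c1=-1 → after 1×micro: 2; S1 reads c0=2 → after 2×micro: -1; S2 reads c2=3 → after 1×micro: -2 ⇒ (c0=2, c1=-1, c2=-2)
[Gauss-Seidel] macro 3: S0 reads c1=-1 → after 1×micro: 0; S1 reads c0=0 → after 2×micro: -2; S2 reads c2=-2 → after 1×micro: 3 ⇒ (c0=0, c1=-2, c2=3)
[Gauss-Seidel] macro 4: S0 reads c1=-2 → after 1×micro: 0; S1 reads c0=0 → after 2×micro: -2; S2 reads c2=3 → after 1×micro: -2 ⇒ (c0=0, c1=-2, c2=-2)
[Gauss-Seidel] macro 5: S0 reads c1=-2 → after 1×micro: 0; S1 reads c0=0 → after 2×micro: -2; S2 reads c2=-2 → after 1×micro: 3 ⇒ (c0=0, c1=-2, c2=3)
[Gauss-Seidel] macro 6: S0 reads c1=-2 → after 1×micro: 0; S1 reads c0=0 → after 2×micro: -2; S2 reads c2=3 → after 1×micro: -2 ⇒ (c0=0, c1=-2, c2=-2)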